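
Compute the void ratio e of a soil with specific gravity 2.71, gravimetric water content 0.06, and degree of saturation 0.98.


Using the relation e = Gs * w / S
e = 2.71 * 0.06 / 0.98
e = 0.1659


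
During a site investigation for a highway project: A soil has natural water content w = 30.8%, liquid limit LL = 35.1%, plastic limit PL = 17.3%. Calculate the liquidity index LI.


First compute the plasticity index:
PI = LL - PL = 35.1 - 17.3 = 17.8
Then compute the liquidity index:
LI = (w - PL) / PI
LI = (30.8 - 17.3) / 17.8
LI = 0.758


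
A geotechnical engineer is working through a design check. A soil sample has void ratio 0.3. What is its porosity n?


Result: 0.2308

Derivation:
Using the relation n = e / (1 + e)
n = 0.3 / (1 + 0.3)
n = 0.3 / 1.3
n = 0.2308


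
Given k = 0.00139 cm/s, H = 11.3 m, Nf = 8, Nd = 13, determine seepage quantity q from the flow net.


Convert k to m/s for unit consistency with H:
k = 0.00139 cm/s = 0.00139 / 100 m/s = 1.39e-05 m/s
Using q = k * H * Nf / Nd
Nf / Nd = 8 / 13 = 0.6154
q = 1.39e-05 * 11.3 * 0.6154
q = 9.666e-05 m^3/s per m


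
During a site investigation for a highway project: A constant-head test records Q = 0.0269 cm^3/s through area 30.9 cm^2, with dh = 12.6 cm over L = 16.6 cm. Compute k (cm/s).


Result: 0.001147 cm/s

Derivation:
Compute hydraulic gradient:
i = dh / L = 12.6 / 16.6 = 0.759036
Then apply Darcy's law:
k = Q / (A * i)
k = 0.0269 / (30.9 * 0.759036)
k = 0.0269 / 23.4542
k = 0.001147 cm/s


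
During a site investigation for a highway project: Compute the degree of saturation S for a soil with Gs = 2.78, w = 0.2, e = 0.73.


Using S = Gs * w / e
S = 2.78 * 0.2 / 0.73
S = 0.7616


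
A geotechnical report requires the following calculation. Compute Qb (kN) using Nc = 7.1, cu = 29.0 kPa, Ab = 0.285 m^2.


Using Qb = Nc * cu * Ab
Qb = 7.1 * 29.0 * 0.285
Qb = 58.68 kN


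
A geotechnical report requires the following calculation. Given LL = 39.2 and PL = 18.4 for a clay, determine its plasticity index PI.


Using PI = LL - PL
PI = 39.2 - 18.4
PI = 20.8


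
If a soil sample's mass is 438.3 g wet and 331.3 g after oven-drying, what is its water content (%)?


Using w = (m_wet - m_dry) / m_dry * 100
m_wet - m_dry = 438.3 - 331.3 = 107.0 g
w = 107.0 / 331.3 * 100
w = 32.3 %


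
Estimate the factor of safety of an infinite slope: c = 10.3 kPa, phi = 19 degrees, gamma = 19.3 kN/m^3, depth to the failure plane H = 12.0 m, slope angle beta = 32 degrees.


Result: 0.65

Derivation:
Using Fs = c / (gamma*H*sin(beta)*cos(beta)) + tan(phi)/tan(beta)
Cohesion contribution = 10.3 / (19.3*12.0*sin(32)*cos(32))
Cohesion contribution = 0.098962
Friction contribution = tan(19)/tan(32) = 0.551039
Fs = 0.098962 + 0.551039
Fs = 0.65


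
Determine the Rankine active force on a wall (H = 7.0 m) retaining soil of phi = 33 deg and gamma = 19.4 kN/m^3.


Compute active earth pressure coefficient:
Ka = tan^2(45 - phi/2) = tan^2(28.5) = 0.294801
Compute active force:
Pa = 0.5 * Ka * gamma * H^2
Pa = 0.5 * 0.294801 * 19.4 * 7.0^2
Pa = 140.12 kN/m


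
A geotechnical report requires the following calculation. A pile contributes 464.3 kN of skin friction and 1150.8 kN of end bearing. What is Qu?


Using Qu = Qf + Qb
Qu = 464.3 + 1150.8
Qu = 1615.1 kN


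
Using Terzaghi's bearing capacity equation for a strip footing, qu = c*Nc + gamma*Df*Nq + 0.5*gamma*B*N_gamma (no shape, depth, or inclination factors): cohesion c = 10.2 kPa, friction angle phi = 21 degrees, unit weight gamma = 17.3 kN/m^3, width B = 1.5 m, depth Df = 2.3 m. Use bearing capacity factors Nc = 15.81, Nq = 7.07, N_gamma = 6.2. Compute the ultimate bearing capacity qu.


Compute qu = c*Nc + gamma*Df*Nq + 0.5*gamma*B*N_gamma
Term 1: 10.2 * 15.81 = 161.262
Term 2: 17.3 * 2.3 * 7.07 = 281.3153
Term 3: 0.5 * 17.3 * 1.5 * 6.2 = 80.445
qu = 161.262 + 281.3153 + 80.445
qu = 523.02 kPa


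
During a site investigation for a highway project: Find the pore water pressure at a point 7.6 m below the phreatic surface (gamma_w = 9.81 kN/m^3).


Using u = gamma_w * h_w
u = 9.81 * 7.6
u = 74.56 kPa


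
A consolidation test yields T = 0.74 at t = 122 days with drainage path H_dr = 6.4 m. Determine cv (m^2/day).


Using cv = T * H_dr^2 / t
H_dr^2 = 6.4^2 = 40.96
cv = 0.74 * 40.96 / 122
cv = 0.24845 m^2/day


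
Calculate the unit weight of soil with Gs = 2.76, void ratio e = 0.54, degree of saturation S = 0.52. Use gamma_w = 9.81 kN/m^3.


Result: 19.37 kN/m^3

Derivation:
Using gamma = gamma_w * (Gs + S*e) / (1 + e)
Numerator: Gs + S*e = 2.76 + 0.52*0.54 = 3.0408
Denominator: 1 + e = 1 + 0.54 = 1.54
gamma = 9.81 * 3.0408 / 1.54
gamma = 19.37 kN/m^3


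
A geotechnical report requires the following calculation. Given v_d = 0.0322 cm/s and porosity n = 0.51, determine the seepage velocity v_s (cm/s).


Using v_s = v_d / n
v_s = 0.0322 / 0.51
v_s = 0.06314 cm/s


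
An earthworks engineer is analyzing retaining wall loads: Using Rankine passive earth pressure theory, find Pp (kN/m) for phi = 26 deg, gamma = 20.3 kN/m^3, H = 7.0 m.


Compute passive earth pressure coefficient:
Kp = tan^2(45 + phi/2) = tan^2(58.0) = 2.561071
Compute passive force:
Pp = 0.5 * Kp * gamma * H^2
Pp = 0.5 * 2.561071 * 20.3 * 7.0^2
Pp = 1273.75 kN/m


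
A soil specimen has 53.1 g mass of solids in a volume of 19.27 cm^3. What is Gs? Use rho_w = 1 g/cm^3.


Using Gs = m_s / (V_s * rho_w)
Since rho_w = 1 g/cm^3:
Gs = 53.1 / 19.27
Gs = 2.756


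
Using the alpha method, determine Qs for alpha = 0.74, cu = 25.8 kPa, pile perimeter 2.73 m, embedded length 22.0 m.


Result: 1146.67 kN

Derivation:
Using Qs = alpha * cu * perimeter * L
Qs = 0.74 * 25.8 * 2.73 * 22.0
Qs = 1146.67 kN


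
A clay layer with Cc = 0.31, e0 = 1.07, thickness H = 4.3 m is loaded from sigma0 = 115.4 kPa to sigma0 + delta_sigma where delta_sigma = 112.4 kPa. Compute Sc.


Using Sc = Cc * H / (1 + e0) * log10((sigma0 + delta_sigma) / sigma0)
Stress ratio = (115.4 + 112.4) / 115.4 = 1.974
log10(1.974) = 0.295348
Cc * H / (1 + e0) = 0.31 * 4.3 / (1 + 1.07) = 0.643961
Sc = 0.643961 * 0.295348
Sc = 0.1902 m


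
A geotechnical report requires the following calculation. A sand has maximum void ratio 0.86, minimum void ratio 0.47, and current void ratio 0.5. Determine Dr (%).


Result: 92.31 %

Derivation:
Using Dr = (e_max - e) / (e_max - e_min) * 100
e_max - e = 0.86 - 0.5 = 0.36
e_max - e_min = 0.86 - 0.47 = 0.39
Dr = 0.36 / 0.39 * 100
Dr = 92.31 %


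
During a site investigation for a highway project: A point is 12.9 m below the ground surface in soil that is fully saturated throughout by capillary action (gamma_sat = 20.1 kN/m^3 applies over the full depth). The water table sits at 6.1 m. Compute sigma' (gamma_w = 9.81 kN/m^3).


Total stress = gamma_sat * depth
sigma = 20.1 * 12.9 = 259.29 kPa
Pore water pressure u = gamma_w * (depth - d_wt)
u = 9.81 * (12.9 - 6.1) = 66.708 kPa
Effective stress = sigma - u
sigma' = 259.29 - 66.708 = 192.58 kPa


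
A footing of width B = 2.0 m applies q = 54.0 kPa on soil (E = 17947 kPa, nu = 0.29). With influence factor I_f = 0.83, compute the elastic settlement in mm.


Using Se = q * B * (1 - nu^2) * I_f / E
1 - nu^2 = 1 - 0.29^2 = 0.9159
Se = 54.0 * 2.0 * 0.9159 * 0.83 / 17947
Se = 0.004575 m
Convert to mm: Se = 0.004575 * 1000 = 4.575 mm


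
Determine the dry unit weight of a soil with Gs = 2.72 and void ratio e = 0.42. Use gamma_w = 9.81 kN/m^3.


Result: 18.791 kN/m^3

Derivation:
Using gamma_d = Gs * gamma_w / (1 + e)
gamma_d = 2.72 * 9.81 / (1 + 0.42)
gamma_d = 2.72 * 9.81 / 1.42
gamma_d = 18.791 kN/m^3


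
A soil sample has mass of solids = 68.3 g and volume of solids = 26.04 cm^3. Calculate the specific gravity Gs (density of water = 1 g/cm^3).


Result: 2.623

Derivation:
Using Gs = m_s / (V_s * rho_w)
Since rho_w = 1 g/cm^3:
Gs = 68.3 / 26.04
Gs = 2.623


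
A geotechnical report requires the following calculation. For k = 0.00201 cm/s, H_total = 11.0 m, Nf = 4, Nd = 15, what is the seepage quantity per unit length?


Convert k to m/s for unit consistency with H:
k = 0.00201 cm/s = 0.00201 / 100 m/s = 2.01e-05 m/s
Using q = k * H * Nf / Nd
Nf / Nd = 4 / 15 = 0.2667
q = 2.01e-05 * 11.0 * 0.2667
q = 5.896e-05 m^3/s per m


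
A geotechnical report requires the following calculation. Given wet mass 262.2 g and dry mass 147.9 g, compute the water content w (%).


Using w = (m_wet - m_dry) / m_dry * 100
m_wet - m_dry = 262.2 - 147.9 = 114.3 g
w = 114.3 / 147.9 * 100
w = 77.28 %


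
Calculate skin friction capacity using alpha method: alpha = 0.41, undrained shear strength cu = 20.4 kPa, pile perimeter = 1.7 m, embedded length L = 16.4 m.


Using Qs = alpha * cu * perimeter * L
Qs = 0.41 * 20.4 * 1.7 * 16.4
Qs = 233.19 kN


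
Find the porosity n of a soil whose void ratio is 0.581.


Using the relation n = e / (1 + e)
n = 0.581 / (1 + 0.581)
n = 0.581 / 1.581
n = 0.3675


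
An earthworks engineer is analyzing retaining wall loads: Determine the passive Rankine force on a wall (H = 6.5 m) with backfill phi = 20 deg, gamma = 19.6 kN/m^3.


Result: 844.5 kN/m

Derivation:
Compute passive earth pressure coefficient:
Kp = tan^2(45 + phi/2) = tan^2(55.0) = 2.039607
Compute passive force:
Pp = 0.5 * Kp * gamma * H^2
Pp = 0.5 * 2.039607 * 19.6 * 6.5^2
Pp = 844.5 kN/m


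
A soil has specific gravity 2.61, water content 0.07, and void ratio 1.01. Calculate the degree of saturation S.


Using S = Gs * w / e
S = 2.61 * 0.07 / 1.01
S = 0.1809


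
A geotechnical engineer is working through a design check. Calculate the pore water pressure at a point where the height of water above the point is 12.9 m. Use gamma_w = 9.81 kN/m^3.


Using u = gamma_w * h_w
u = 9.81 * 12.9
u = 126.55 kPa


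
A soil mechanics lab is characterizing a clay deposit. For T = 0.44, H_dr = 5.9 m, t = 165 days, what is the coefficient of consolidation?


Using cv = T * H_dr^2 / t
H_dr^2 = 5.9^2 = 34.81
cv = 0.44 * 34.81 / 165
cv = 0.09283 m^2/day


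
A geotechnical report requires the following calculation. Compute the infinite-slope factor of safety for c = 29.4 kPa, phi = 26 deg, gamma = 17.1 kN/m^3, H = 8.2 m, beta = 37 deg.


Result: 1.083

Derivation:
Using Fs = c / (gamma*H*sin(beta)*cos(beta)) + tan(phi)/tan(beta)
Cohesion contribution = 29.4 / (17.1*8.2*sin(37)*cos(37))
Cohesion contribution = 0.43624
Friction contribution = tan(26)/tan(37) = 0.647243
Fs = 0.43624 + 0.647243
Fs = 1.083


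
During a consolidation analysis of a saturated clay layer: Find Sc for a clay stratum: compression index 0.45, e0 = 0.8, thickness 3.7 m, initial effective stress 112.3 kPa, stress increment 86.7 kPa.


Result: 0.2298 m

Derivation:
Using Sc = Cc * H / (1 + e0) * log10((sigma0 + delta_sigma) / sigma0)
Stress ratio = (112.3 + 86.7) / 112.3 = 1.77204
log10(1.77204) = 0.248473
Cc * H / (1 + e0) = 0.45 * 3.7 / (1 + 0.8) = 0.925
Sc = 0.925 * 0.248473
Sc = 0.2298 m


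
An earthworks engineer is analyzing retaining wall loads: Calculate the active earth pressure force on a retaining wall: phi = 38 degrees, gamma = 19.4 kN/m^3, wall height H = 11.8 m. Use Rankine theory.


Compute active earth pressure coefficient:
Ka = tan^2(45 - phi/2) = tan^2(26.0) = 0.237883
Compute active force:
Pa = 0.5 * Ka * gamma * H^2
Pa = 0.5 * 0.237883 * 19.4 * 11.8^2
Pa = 321.29 kN/m


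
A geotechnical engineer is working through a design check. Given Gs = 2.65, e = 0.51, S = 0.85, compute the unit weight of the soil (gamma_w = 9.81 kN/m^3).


Using gamma = gamma_w * (Gs + S*e) / (1 + e)
Numerator: Gs + S*e = 2.65 + 0.85*0.51 = 3.0835
Denominator: 1 + e = 1 + 0.51 = 1.51
gamma = 9.81 * 3.0835 / 1.51
gamma = 20.033 kN/m^3


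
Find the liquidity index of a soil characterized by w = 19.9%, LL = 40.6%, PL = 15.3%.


First compute the plasticity index:
PI = LL - PL = 40.6 - 15.3 = 25.3
Then compute the liquidity index:
LI = (w - PL) / PI
LI = (19.9 - 15.3) / 25.3
LI = 0.182


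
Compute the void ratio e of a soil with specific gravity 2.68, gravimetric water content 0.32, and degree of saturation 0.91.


Using the relation e = Gs * w / S
e = 2.68 * 0.32 / 0.91
e = 0.9424


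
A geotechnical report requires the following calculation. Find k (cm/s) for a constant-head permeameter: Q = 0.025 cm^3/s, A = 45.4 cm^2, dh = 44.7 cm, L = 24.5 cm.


Compute hydraulic gradient:
i = dh / L = 44.7 / 24.5 = 1.82449
Then apply Darcy's law:
k = Q / (A * i)
k = 0.025 / (45.4 * 1.82449)
k = 0.025 / 82.8318
k = 0.000302 cm/s


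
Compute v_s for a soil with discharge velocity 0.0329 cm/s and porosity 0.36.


Using v_s = v_d / n
v_s = 0.0329 / 0.36
v_s = 0.09139 cm/s


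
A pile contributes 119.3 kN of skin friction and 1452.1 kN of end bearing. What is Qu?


Using Qu = Qf + Qb
Qu = 119.3 + 1452.1
Qu = 1571.4 kN


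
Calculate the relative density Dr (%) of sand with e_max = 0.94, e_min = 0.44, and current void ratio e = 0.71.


Using Dr = (e_max - e) / (e_max - e_min) * 100
e_max - e = 0.94 - 0.71 = 0.23
e_max - e_min = 0.94 - 0.44 = 0.5
Dr = 0.23 / 0.5 * 100
Dr = 46.0 %


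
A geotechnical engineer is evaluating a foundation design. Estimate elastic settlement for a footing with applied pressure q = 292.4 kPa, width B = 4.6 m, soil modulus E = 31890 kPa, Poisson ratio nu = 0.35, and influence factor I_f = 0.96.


Using Se = q * B * (1 - nu^2) * I_f / E
1 - nu^2 = 1 - 0.35^2 = 0.8775
Se = 292.4 * 4.6 * 0.8775 * 0.96 / 31890
Se = 0.035530 m
Convert to mm: Se = 0.035530 * 1000 = 35.53 mm


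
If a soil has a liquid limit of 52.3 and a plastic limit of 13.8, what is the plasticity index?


Result: 38.5

Derivation:
Using PI = LL - PL
PI = 52.3 - 13.8
PI = 38.5


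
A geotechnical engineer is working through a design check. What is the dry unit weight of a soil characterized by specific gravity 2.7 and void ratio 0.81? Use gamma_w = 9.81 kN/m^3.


Using gamma_d = Gs * gamma_w / (1 + e)
gamma_d = 2.7 * 9.81 / (1 + 0.81)
gamma_d = 2.7 * 9.81 / 1.81
gamma_d = 14.634 kN/m^3


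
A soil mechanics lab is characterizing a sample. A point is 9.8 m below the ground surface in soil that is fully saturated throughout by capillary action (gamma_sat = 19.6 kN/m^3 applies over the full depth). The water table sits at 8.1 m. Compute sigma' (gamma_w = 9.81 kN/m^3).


Total stress = gamma_sat * depth
sigma = 19.6 * 9.8 = 192.08 kPa
Pore water pressure u = gamma_w * (depth - d_wt)
u = 9.81 * (9.8 - 8.1) = 16.677 kPa
Effective stress = sigma - u
sigma' = 192.08 - 16.677 = 175.4 kPa


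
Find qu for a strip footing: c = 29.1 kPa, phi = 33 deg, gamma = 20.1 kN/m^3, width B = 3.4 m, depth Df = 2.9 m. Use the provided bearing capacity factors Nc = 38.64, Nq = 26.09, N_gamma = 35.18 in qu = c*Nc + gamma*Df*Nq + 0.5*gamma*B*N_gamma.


Compute qu = c*Nc + gamma*Df*Nq + 0.5*gamma*B*N_gamma
Term 1: 29.1 * 38.64 = 1124.424
Term 2: 20.1 * 2.9 * 26.09 = 1520.7861
Term 3: 0.5 * 20.1 * 3.4 * 35.18 = 1202.1006
qu = 1124.424 + 1520.7861 + 1202.1006
qu = 3847.31 kPa


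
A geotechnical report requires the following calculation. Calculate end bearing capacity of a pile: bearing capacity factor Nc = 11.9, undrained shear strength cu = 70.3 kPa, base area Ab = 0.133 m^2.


Result: 111.26 kN

Derivation:
Using Qb = Nc * cu * Ab
Qb = 11.9 * 70.3 * 0.133
Qb = 111.26 kN


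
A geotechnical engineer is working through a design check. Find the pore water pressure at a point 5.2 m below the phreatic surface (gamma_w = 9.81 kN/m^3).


Result: 51.01 kPa

Derivation:
Using u = gamma_w * h_w
u = 9.81 * 5.2
u = 51.01 kPa


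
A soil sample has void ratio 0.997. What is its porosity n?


Using the relation n = e / (1 + e)
n = 0.997 / (1 + 0.997)
n = 0.997 / 1.997
n = 0.4992


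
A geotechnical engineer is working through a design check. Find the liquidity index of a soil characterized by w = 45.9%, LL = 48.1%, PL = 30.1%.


First compute the plasticity index:
PI = LL - PL = 48.1 - 30.1 = 18.0
Then compute the liquidity index:
LI = (w - PL) / PI
LI = (45.9 - 30.1) / 18.0
LI = 0.878


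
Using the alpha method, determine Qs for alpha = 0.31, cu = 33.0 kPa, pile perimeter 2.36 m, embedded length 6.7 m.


Using Qs = alpha * cu * perimeter * L
Qs = 0.31 * 33.0 * 2.36 * 6.7
Qs = 161.76 kN


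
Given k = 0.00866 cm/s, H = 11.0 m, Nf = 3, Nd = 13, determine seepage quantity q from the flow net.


Result: 0.0002198 m^3/s per m

Derivation:
Convert k to m/s for unit consistency with H:
k = 0.00866 cm/s = 0.00866 / 100 m/s = 8.66e-05 m/s
Using q = k * H * Nf / Nd
Nf / Nd = 3 / 13 = 0.2308
q = 8.66e-05 * 11.0 * 0.2308
q = 0.0002198 m^3/s per m


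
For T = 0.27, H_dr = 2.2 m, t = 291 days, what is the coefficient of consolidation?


Result: 0.00449 m^2/day

Derivation:
Using cv = T * H_dr^2 / t
H_dr^2 = 2.2^2 = 4.84
cv = 0.27 * 4.84 / 291
cv = 0.00449 m^2/day


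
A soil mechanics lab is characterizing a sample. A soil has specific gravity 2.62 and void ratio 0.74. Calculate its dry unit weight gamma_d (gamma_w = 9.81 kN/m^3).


Result: 14.771 kN/m^3

Derivation:
Using gamma_d = Gs * gamma_w / (1 + e)
gamma_d = 2.62 * 9.81 / (1 + 0.74)
gamma_d = 2.62 * 9.81 / 1.74
gamma_d = 14.771 kN/m^3


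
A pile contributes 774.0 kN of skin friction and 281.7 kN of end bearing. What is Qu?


Result: 1055.7 kN

Derivation:
Using Qu = Qf + Qb
Qu = 774.0 + 281.7
Qu = 1055.7 kN


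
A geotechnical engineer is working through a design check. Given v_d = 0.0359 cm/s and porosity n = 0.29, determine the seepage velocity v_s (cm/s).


Using v_s = v_d / n
v_s = 0.0359 / 0.29
v_s = 0.12379 cm/s


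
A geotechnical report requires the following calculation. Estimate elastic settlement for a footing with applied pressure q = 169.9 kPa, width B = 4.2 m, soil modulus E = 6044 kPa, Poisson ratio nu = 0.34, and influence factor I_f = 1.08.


Using Se = q * B * (1 - nu^2) * I_f / E
1 - nu^2 = 1 - 0.34^2 = 0.8844
Se = 169.9 * 4.2 * 0.8844 * 1.08 / 6044
Se = 0.112769 m
Convert to mm: Se = 0.112769 * 1000 = 112.769 mm


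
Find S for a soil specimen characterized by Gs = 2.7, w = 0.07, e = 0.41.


Using S = Gs * w / e
S = 2.7 * 0.07 / 0.41
S = 0.461


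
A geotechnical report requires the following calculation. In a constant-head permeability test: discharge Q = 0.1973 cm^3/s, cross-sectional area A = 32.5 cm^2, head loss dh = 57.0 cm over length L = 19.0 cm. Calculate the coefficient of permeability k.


Compute hydraulic gradient:
i = dh / L = 57.0 / 19.0 = 3
Then apply Darcy's law:
k = Q / (A * i)
k = 0.1973 / (32.5 * 3)
k = 0.1973 / 97.5
k = 0.002024 cm/s


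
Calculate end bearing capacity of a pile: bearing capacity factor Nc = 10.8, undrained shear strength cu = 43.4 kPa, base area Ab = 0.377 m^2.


Using Qb = Nc * cu * Ab
Qb = 10.8 * 43.4 * 0.377
Qb = 176.71 kN


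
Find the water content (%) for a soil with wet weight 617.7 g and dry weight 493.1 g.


Using w = (m_wet - m_dry) / m_dry * 100
m_wet - m_dry = 617.7 - 493.1 = 124.6 g
w = 124.6 / 493.1 * 100
w = 25.27 %


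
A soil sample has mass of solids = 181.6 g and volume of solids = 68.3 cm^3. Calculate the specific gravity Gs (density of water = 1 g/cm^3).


Using Gs = m_s / (V_s * rho_w)
Since rho_w = 1 g/cm^3:
Gs = 181.6 / 68.3
Gs = 2.659


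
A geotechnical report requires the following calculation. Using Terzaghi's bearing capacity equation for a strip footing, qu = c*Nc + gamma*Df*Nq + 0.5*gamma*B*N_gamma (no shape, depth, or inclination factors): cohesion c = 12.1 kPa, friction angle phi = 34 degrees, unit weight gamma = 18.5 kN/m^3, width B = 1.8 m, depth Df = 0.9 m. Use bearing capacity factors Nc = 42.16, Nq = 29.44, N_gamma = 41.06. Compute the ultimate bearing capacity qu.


Compute qu = c*Nc + gamma*Df*Nq + 0.5*gamma*B*N_gamma
Term 1: 12.1 * 42.16 = 510.136
Term 2: 18.5 * 0.9 * 29.44 = 490.176
Term 3: 0.5 * 18.5 * 1.8 * 41.06 = 683.649
qu = 510.136 + 490.176 + 683.649
qu = 1683.96 kPa


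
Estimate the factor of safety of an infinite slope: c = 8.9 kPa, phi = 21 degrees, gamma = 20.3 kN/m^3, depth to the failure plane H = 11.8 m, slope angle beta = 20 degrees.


Using Fs = c / (gamma*H*sin(beta)*cos(beta)) + tan(phi)/tan(beta)
Cohesion contribution = 8.9 / (20.3*11.8*sin(20)*cos(20))
Cohesion contribution = 0.115604
Friction contribution = tan(21)/tan(20) = 1.05466
Fs = 0.115604 + 1.05466
Fs = 1.17


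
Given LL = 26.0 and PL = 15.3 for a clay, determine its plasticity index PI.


Result: 10.7

Derivation:
Using PI = LL - PL
PI = 26.0 - 15.3
PI = 10.7


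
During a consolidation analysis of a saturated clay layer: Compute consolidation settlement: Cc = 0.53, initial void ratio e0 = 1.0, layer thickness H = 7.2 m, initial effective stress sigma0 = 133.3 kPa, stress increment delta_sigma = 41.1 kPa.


Using Sc = Cc * H / (1 + e0) * log10((sigma0 + delta_sigma) / sigma0)
Stress ratio = (133.3 + 41.1) / 133.3 = 1.30833
log10(1.30833) = 0.116716
Cc * H / (1 + e0) = 0.53 * 7.2 / (1 + 1.0) = 1.908
Sc = 1.908 * 0.116716
Sc = 0.2227 m


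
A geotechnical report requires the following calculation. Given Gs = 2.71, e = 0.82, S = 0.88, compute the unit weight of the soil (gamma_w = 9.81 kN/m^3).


Result: 18.497 kN/m^3

Derivation:
Using gamma = gamma_w * (Gs + S*e) / (1 + e)
Numerator: Gs + S*e = 2.71 + 0.88*0.82 = 3.4316
Denominator: 1 + e = 1 + 0.82 = 1.82
gamma = 9.81 * 3.4316 / 1.82
gamma = 18.497 kN/m^3


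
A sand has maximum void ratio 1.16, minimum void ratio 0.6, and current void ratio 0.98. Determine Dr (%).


Using Dr = (e_max - e) / (e_max - e_min) * 100
e_max - e = 1.16 - 0.98 = 0.18
e_max - e_min = 1.16 - 0.6 = 0.56
Dr = 0.18 / 0.56 * 100
Dr = 32.14 %


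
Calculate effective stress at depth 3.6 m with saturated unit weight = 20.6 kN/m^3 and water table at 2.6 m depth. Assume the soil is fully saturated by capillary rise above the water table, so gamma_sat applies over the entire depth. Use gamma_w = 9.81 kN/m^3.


Total stress = gamma_sat * depth
sigma = 20.6 * 3.6 = 74.16 kPa
Pore water pressure u = gamma_w * (depth - d_wt)
u = 9.81 * (3.6 - 2.6) = 9.81 kPa
Effective stress = sigma - u
sigma' = 74.16 - 9.81 = 64.35 kPa


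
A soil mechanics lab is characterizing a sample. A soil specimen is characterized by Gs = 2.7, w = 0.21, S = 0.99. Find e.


Using the relation e = Gs * w / S
e = 2.7 * 0.21 / 0.99
e = 0.5727


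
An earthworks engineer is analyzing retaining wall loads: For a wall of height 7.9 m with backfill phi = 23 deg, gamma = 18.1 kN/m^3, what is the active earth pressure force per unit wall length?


Result: 247.44 kN/m

Derivation:
Compute active earth pressure coefficient:
Ka = tan^2(45 - phi/2) = tan^2(33.5) = 0.438092
Compute active force:
Pa = 0.5 * Ka * gamma * H^2
Pa = 0.5 * 0.438092 * 18.1 * 7.9^2
Pa = 247.44 kN/m


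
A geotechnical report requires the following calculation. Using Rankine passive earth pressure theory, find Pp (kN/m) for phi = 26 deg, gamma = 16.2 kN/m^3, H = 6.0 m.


Result: 746.81 kN/m

Derivation:
Compute passive earth pressure coefficient:
Kp = tan^2(45 + phi/2) = tan^2(58.0) = 2.561071
Compute passive force:
Pp = 0.5 * Kp * gamma * H^2
Pp = 0.5 * 2.561071 * 16.2 * 6.0^2
Pp = 746.81 kN/m


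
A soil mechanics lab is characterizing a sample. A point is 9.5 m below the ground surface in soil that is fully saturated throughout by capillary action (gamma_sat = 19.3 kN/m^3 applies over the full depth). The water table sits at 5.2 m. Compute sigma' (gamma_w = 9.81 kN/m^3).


Total stress = gamma_sat * depth
sigma = 19.3 * 9.5 = 183.35 kPa
Pore water pressure u = gamma_w * (depth - d_wt)
u = 9.81 * (9.5 - 5.2) = 42.183 kPa
Effective stress = sigma - u
sigma' = 183.35 - 42.183 = 141.17 kPa


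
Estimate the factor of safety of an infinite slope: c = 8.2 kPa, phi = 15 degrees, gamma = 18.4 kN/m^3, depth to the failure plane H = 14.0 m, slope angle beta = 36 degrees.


Using Fs = c / (gamma*H*sin(beta)*cos(beta)) + tan(phi)/tan(beta)
Cohesion contribution = 8.2 / (18.4*14.0*sin(36)*cos(36))
Cohesion contribution = 0.0669409
Friction contribution = tan(15)/tan(36) = 0.3688
Fs = 0.0669409 + 0.3688
Fs = 0.436


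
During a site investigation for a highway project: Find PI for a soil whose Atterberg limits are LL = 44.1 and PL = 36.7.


Using PI = LL - PL
PI = 44.1 - 36.7
PI = 7.4


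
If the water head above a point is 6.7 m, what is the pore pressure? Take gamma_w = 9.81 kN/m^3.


Result: 65.73 kPa

Derivation:
Using u = gamma_w * h_w
u = 9.81 * 6.7
u = 65.73 kPa


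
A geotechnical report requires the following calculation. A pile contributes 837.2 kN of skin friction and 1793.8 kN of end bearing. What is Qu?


Using Qu = Qf + Qb
Qu = 837.2 + 1793.8
Qu = 2631.0 kN


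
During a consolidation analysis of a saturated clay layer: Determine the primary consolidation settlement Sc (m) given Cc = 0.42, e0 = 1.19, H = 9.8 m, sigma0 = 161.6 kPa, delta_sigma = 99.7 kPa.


Using Sc = Cc * H / (1 + e0) * log10((sigma0 + delta_sigma) / sigma0)
Stress ratio = (161.6 + 99.7) / 161.6 = 1.61696
log10(1.61696) = 0.208698
Cc * H / (1 + e0) = 0.42 * 9.8 / (1 + 1.19) = 1.87945
Sc = 1.87945 * 0.208698
Sc = 0.3922 m


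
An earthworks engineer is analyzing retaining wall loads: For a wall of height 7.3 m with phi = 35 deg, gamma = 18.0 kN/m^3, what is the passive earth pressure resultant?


Compute passive earth pressure coefficient:
Kp = tan^2(45 + phi/2) = tan^2(62.5) = 3.690172
Compute passive force:
Pp = 0.5 * Kp * gamma * H^2
Pp = 0.5 * 3.690172 * 18.0 * 7.3^2
Pp = 1769.84 kN/m


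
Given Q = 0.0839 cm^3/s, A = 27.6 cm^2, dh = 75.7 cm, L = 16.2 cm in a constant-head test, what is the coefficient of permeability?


Compute hydraulic gradient:
i = dh / L = 75.7 / 16.2 = 4.67284
Then apply Darcy's law:
k = Q / (A * i)
k = 0.0839 / (27.6 * 4.67284)
k = 0.0839 / 128.97
k = 0.000651 cm/s


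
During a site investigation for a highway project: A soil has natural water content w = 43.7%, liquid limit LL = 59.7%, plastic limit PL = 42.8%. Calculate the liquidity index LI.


First compute the plasticity index:
PI = LL - PL = 59.7 - 42.8 = 16.9
Then compute the liquidity index:
LI = (w - PL) / PI
LI = (43.7 - 42.8) / 16.9
LI = 0.053


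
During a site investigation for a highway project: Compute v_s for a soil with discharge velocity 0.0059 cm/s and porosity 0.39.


Using v_s = v_d / n
v_s = 0.0059 / 0.39
v_s = 0.01513 cm/s


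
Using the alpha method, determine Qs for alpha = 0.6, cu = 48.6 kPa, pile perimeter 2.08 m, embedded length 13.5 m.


Using Qs = alpha * cu * perimeter * L
Qs = 0.6 * 48.6 * 2.08 * 13.5
Qs = 818.81 kN


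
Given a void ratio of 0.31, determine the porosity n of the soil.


Result: 0.2366

Derivation:
Using the relation n = e / (1 + e)
n = 0.31 / (1 + 0.31)
n = 0.31 / 1.31
n = 0.2366


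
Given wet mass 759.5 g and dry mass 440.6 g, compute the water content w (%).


Result: 72.38 %

Derivation:
Using w = (m_wet - m_dry) / m_dry * 100
m_wet - m_dry = 759.5 - 440.6 = 318.9 g
w = 318.9 / 440.6 * 100
w = 72.38 %


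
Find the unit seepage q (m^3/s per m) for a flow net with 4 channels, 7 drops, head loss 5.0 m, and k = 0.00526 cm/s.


Convert k to m/s for unit consistency with H:
k = 0.00526 cm/s = 0.00526 / 100 m/s = 5.26e-05 m/s
Using q = k * H * Nf / Nd
Nf / Nd = 4 / 7 = 0.5714
q = 5.26e-05 * 5.0 * 0.5714
q = 0.0001503 m^3/s per m


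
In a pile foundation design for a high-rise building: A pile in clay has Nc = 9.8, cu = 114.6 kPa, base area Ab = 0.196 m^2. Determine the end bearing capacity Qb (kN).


Result: 220.12 kN

Derivation:
Using Qb = Nc * cu * Ab
Qb = 9.8 * 114.6 * 0.196
Qb = 220.12 kN


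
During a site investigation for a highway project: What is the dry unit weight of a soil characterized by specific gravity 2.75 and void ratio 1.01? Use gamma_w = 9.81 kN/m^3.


Result: 13.422 kN/m^3

Derivation:
Using gamma_d = Gs * gamma_w / (1 + e)
gamma_d = 2.75 * 9.81 / (1 + 1.01)
gamma_d = 2.75 * 9.81 / 2.01
gamma_d = 13.422 kN/m^3


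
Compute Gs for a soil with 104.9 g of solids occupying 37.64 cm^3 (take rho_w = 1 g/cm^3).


Using Gs = m_s / (V_s * rho_w)
Since rho_w = 1 g/cm^3:
Gs = 104.9 / 37.64
Gs = 2.787


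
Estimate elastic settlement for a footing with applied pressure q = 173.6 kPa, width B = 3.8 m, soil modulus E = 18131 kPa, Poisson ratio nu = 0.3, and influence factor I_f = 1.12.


Result: 37.083 mm

Derivation:
Using Se = q * B * (1 - nu^2) * I_f / E
1 - nu^2 = 1 - 0.3^2 = 0.91
Se = 173.6 * 3.8 * 0.91 * 1.12 / 18131
Se = 0.037083 m
Convert to mm: Se = 0.037083 * 1000 = 37.083 mm


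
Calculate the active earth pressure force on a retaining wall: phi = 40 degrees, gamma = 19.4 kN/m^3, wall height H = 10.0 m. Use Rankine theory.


Result: 210.92 kN/m

Derivation:
Compute active earth pressure coefficient:
Ka = tan^2(45 - phi/2) = tan^2(25.0) = 0.217443
Compute active force:
Pa = 0.5 * Ka * gamma * H^2
Pa = 0.5 * 0.217443 * 19.4 * 10.0^2
Pa = 210.92 kN/m


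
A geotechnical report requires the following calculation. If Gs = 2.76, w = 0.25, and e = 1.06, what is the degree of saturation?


Using S = Gs * w / e
S = 2.76 * 0.25 / 1.06
S = 0.6509


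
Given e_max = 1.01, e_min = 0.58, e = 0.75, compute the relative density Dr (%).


Using Dr = (e_max - e) / (e_max - e_min) * 100
e_max - e = 1.01 - 0.75 = 0.26
e_max - e_min = 1.01 - 0.58 = 0.43
Dr = 0.26 / 0.43 * 100
Dr = 60.47 %


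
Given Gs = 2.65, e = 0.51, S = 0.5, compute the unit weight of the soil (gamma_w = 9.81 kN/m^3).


Using gamma = gamma_w * (Gs + S*e) / (1 + e)
Numerator: Gs + S*e = 2.65 + 0.5*0.51 = 2.905
Denominator: 1 + e = 1 + 0.51 = 1.51
gamma = 9.81 * 2.905 / 1.51
gamma = 18.873 kN/m^3


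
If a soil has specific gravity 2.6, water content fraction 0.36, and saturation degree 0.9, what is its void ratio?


Result: 1.04

Derivation:
Using the relation e = Gs * w / S
e = 2.6 * 0.36 / 0.9
e = 1.04


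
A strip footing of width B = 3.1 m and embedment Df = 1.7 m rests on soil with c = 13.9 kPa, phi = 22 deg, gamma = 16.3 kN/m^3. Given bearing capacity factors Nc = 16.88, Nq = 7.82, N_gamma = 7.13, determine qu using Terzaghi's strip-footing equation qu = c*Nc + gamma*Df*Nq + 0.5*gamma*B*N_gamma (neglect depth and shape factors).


Compute qu = c*Nc + gamma*Df*Nq + 0.5*gamma*B*N_gamma
Term 1: 13.9 * 16.88 = 234.632
Term 2: 16.3 * 1.7 * 7.82 = 216.6922
Term 3: 0.5 * 16.3 * 3.1 * 7.13 = 180.13945
qu = 234.632 + 216.6922 + 180.13945
qu = 631.46 kPa


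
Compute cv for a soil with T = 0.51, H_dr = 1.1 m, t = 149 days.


Using cv = T * H_dr^2 / t
H_dr^2 = 1.1^2 = 1.21
cv = 0.51 * 1.21 / 149
cv = 0.00414 m^2/day


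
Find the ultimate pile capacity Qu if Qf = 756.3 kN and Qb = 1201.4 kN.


Using Qu = Qf + Qb
Qu = 756.3 + 1201.4
Qu = 1957.7 kN


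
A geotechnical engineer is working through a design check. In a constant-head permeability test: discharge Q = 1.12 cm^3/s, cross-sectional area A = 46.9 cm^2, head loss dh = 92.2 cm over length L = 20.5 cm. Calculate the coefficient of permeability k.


Compute hydraulic gradient:
i = dh / L = 92.2 / 20.5 = 4.49756
Then apply Darcy's law:
k = Q / (A * i)
k = 1.12 / (46.9 * 4.49756)
k = 1.12 / 210.936
k = 0.00531 cm/s


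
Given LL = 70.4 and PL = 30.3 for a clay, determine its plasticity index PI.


Using PI = LL - PL
PI = 70.4 - 30.3
PI = 40.1


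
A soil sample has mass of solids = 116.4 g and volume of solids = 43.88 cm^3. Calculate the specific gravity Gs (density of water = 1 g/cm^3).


Using Gs = m_s / (V_s * rho_w)
Since rho_w = 1 g/cm^3:
Gs = 116.4 / 43.88
Gs = 2.653


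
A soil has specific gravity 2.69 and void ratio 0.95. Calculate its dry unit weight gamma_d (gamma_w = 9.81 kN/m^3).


Result: 13.533 kN/m^3

Derivation:
Using gamma_d = Gs * gamma_w / (1 + e)
gamma_d = 2.69 * 9.81 / (1 + 0.95)
gamma_d = 2.69 * 9.81 / 1.95
gamma_d = 13.533 kN/m^3


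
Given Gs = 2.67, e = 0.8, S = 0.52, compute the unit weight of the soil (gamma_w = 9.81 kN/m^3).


Using gamma = gamma_w * (Gs + S*e) / (1 + e)
Numerator: Gs + S*e = 2.67 + 0.52*0.8 = 3.086
Denominator: 1 + e = 1 + 0.8 = 1.8
gamma = 9.81 * 3.086 / 1.8
gamma = 16.819 kN/m^3


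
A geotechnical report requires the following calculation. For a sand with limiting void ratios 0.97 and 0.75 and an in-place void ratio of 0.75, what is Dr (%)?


Using Dr = (e_max - e) / (e_max - e_min) * 100
e_max - e = 0.97 - 0.75 = 0.22
e_max - e_min = 0.97 - 0.75 = 0.22
Dr = 0.22 / 0.22 * 100
Dr = 100.0 %


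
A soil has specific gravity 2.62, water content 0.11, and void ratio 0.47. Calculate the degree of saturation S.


Using S = Gs * w / e
S = 2.62 * 0.11 / 0.47
S = 0.6132


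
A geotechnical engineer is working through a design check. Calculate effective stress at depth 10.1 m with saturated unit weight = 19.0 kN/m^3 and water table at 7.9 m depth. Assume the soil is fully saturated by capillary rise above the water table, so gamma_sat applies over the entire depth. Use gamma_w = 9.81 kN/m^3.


Total stress = gamma_sat * depth
sigma = 19.0 * 10.1 = 191.9 kPa
Pore water pressure u = gamma_w * (depth - d_wt)
u = 9.81 * (10.1 - 7.9) = 21.582 kPa
Effective stress = sigma - u
sigma' = 191.9 - 21.582 = 170.32 kPa


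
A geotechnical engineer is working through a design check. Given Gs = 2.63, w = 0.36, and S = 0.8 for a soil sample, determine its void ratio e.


Using the relation e = Gs * w / S
e = 2.63 * 0.36 / 0.8
e = 1.1835


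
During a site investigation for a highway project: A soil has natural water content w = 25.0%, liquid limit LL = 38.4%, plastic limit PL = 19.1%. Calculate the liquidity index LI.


First compute the plasticity index:
PI = LL - PL = 38.4 - 19.1 = 19.3
Then compute the liquidity index:
LI = (w - PL) / PI
LI = (25.0 - 19.1) / 19.3
LI = 0.306


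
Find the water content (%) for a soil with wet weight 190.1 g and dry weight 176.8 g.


Result: 7.52 %

Derivation:
Using w = (m_wet - m_dry) / m_dry * 100
m_wet - m_dry = 190.1 - 176.8 = 13.3 g
w = 13.3 / 176.8 * 100
w = 7.52 %


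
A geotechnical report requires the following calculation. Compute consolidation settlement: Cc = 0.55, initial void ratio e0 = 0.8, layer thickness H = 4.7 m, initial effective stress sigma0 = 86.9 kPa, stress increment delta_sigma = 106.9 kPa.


Result: 0.5002 m

Derivation:
Using Sc = Cc * H / (1 + e0) * log10((sigma0 + delta_sigma) / sigma0)
Stress ratio = (86.9 + 106.9) / 86.9 = 2.23015
log10(2.23015) = 0.348334
Cc * H / (1 + e0) = 0.55 * 4.7 / (1 + 0.8) = 1.43611
Sc = 1.43611 * 0.348334
Sc = 0.5002 m


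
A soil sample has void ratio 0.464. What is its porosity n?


Using the relation n = e / (1 + e)
n = 0.464 / (1 + 0.464)
n = 0.464 / 1.464
n = 0.3169


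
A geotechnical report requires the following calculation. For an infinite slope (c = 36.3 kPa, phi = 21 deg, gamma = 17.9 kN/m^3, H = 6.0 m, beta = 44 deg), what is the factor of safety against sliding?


Using Fs = c / (gamma*H*sin(beta)*cos(beta)) + tan(phi)/tan(beta)
Cohesion contribution = 36.3 / (17.9*6.0*sin(44)*cos(44))
Cohesion contribution = 0.67639
Friction contribution = tan(21)/tan(44) = 0.397503
Fs = 0.67639 + 0.397503
Fs = 1.074


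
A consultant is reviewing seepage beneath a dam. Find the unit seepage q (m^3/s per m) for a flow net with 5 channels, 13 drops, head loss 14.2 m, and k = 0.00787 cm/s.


Convert k to m/s for unit consistency with H:
k = 0.00787 cm/s = 0.00787 / 100 m/s = 7.87e-05 m/s
Using q = k * H * Nf / Nd
Nf / Nd = 5 / 13 = 0.3846
q = 7.87e-05 * 14.2 * 0.3846
q = 0.0004298 m^3/s per m


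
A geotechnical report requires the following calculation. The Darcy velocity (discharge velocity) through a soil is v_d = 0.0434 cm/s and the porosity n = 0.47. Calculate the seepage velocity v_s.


Result: 0.09234 cm/s

Derivation:
Using v_s = v_d / n
v_s = 0.0434 / 0.47
v_s = 0.09234 cm/s


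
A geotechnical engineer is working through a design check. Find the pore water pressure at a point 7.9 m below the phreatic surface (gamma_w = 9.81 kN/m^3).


Using u = gamma_w * h_w
u = 9.81 * 7.9
u = 77.5 kPa


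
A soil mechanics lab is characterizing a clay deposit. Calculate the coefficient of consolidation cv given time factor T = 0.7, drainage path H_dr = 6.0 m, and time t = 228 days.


Using cv = T * H_dr^2 / t
H_dr^2 = 6.0^2 = 36.0
cv = 0.7 * 36.0 / 228
cv = 0.11053 m^2/day


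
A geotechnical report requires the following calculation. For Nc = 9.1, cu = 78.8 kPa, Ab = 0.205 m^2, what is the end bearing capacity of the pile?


Result: 147.0 kN

Derivation:
Using Qb = Nc * cu * Ab
Qb = 9.1 * 78.8 * 0.205
Qb = 147.0 kN


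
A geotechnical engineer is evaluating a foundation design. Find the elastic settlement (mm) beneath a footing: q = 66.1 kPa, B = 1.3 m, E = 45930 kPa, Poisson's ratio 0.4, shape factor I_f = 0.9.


Using Se = q * B * (1 - nu^2) * I_f / E
1 - nu^2 = 1 - 0.4^2 = 0.84
Se = 66.1 * 1.3 * 0.84 * 0.9 / 45930
Se = 0.001414 m
Convert to mm: Se = 0.001414 * 1000 = 1.414 mm


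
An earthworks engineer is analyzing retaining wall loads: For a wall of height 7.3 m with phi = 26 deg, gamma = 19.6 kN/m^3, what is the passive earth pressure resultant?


Compute passive earth pressure coefficient:
Kp = tan^2(45 + phi/2) = tan^2(58.0) = 2.561071
Compute passive force:
Pp = 0.5 * Kp * gamma * H^2
Pp = 0.5 * 2.561071 * 19.6 * 7.3^2
Pp = 1337.5 kN/m


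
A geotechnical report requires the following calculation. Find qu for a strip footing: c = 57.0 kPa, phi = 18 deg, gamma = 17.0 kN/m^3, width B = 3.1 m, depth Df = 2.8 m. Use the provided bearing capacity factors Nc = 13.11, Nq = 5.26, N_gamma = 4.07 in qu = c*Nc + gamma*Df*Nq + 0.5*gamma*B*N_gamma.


Compute qu = c*Nc + gamma*Df*Nq + 0.5*gamma*B*N_gamma
Term 1: 57.0 * 13.11 = 747.27
Term 2: 17.0 * 2.8 * 5.26 = 250.376
Term 3: 0.5 * 17.0 * 3.1 * 4.07 = 107.2445
qu = 747.27 + 250.376 + 107.2445
qu = 1104.89 kPa


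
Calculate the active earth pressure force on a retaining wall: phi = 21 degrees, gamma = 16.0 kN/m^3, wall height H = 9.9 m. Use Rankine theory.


Compute active earth pressure coefficient:
Ka = tan^2(45 - phi/2) = tan^2(34.5) = 0.472355
Compute active force:
Pa = 0.5 * Ka * gamma * H^2
Pa = 0.5 * 0.472355 * 16.0 * 9.9^2
Pa = 370.36 kN/m


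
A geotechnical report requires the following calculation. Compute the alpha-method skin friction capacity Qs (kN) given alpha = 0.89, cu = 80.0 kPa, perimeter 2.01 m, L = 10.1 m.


Using Qs = alpha * cu * perimeter * L
Qs = 0.89 * 80.0 * 2.01 * 10.1
Qs = 1445.43 kN


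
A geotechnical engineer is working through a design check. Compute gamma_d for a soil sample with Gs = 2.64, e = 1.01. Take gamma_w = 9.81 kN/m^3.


Result: 12.885 kN/m^3

Derivation:
Using gamma_d = Gs * gamma_w / (1 + e)
gamma_d = 2.64 * 9.81 / (1 + 1.01)
gamma_d = 2.64 * 9.81 / 2.01
gamma_d = 12.885 kN/m^3


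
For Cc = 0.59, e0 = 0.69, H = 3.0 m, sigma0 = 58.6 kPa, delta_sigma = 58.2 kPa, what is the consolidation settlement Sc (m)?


Using Sc = Cc * H / (1 + e0) * log10((sigma0 + delta_sigma) / sigma0)
Stress ratio = (58.6 + 58.2) / 58.6 = 1.99317
log10(1.99317) = 0.299545
Cc * H / (1 + e0) = 0.59 * 3.0 / (1 + 0.69) = 1.04734
Sc = 1.04734 * 0.299545
Sc = 0.3137 m


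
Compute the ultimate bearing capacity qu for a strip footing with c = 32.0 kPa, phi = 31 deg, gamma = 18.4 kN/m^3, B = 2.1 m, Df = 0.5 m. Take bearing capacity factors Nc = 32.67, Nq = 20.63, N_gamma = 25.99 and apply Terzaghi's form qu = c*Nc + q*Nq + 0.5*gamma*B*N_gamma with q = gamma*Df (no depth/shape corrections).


Compute qu = c*Nc + gamma*Df*Nq + 0.5*gamma*B*N_gamma
Term 1: 32.0 * 32.67 = 1045.44
Term 2: 18.4 * 0.5 * 20.63 = 189.796
Term 3: 0.5 * 18.4 * 2.1 * 25.99 = 502.1268
qu = 1045.44 + 189.796 + 502.1268
qu = 1737.36 kPa


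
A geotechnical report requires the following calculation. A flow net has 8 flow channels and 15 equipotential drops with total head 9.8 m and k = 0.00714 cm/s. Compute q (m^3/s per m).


Convert k to m/s for unit consistency with H:
k = 0.00714 cm/s = 0.00714 / 100 m/s = 7.14e-05 m/s
Using q = k * H * Nf / Nd
Nf / Nd = 8 / 15 = 0.5333
q = 7.14e-05 * 9.8 * 0.5333
q = 0.0003732 m^3/s per m
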